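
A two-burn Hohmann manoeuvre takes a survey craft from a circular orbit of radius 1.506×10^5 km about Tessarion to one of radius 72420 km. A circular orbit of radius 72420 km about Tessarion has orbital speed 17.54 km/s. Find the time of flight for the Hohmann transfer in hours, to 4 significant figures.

t = 6.884 hours

From the circular-orbit relation v² = μ/r at r = 72420 km: μ = v²r = (17.54)² × 72420 = 2.22801×10^7 km³/s².
The Hohmann ellipse has a_t = (r₁ + r₂)/2 = 1.1151×10^5 km.
Transfer time t = π√(a_t³/μ) = π√((1.1151×10^5)³ / 2.22801×10^7) = 24783 s.
Converting: 24783 s ÷ 3600 s/hour = 6.884 hours.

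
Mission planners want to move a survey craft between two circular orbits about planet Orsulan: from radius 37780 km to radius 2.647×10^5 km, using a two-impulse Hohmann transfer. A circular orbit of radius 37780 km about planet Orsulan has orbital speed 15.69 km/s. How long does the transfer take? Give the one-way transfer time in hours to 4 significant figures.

From the circular-orbit relation v² = μ/r at r = 37780 km: μ = v²r = (15.69)² × 37780 = 9.30053×10^6 km³/s².
Semi-major axis of the transfer orbit: a_t = (37780 + 2.647×10^5)/2 = 1.5124×10^5 km.
Transfer time t = π√(a_t³/μ) = π√((1.5124×10^5)³ / 9.30053×10^6) = 60590 s.
Converting: 60590 s ÷ 3600 s/hour = 16.83 hours.

t = 16.83 hours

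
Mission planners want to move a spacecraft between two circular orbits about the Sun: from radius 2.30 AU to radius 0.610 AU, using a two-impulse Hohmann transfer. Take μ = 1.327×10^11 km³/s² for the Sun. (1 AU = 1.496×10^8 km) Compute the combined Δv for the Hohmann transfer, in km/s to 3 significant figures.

In km: r₁ = 2.30 × 1.496×10^8 = 3.4408×10^8 km; r₂ = 0.610 × 1.496×10^8 = 9.1256×10^7 km.
The Hohmann ellipse has a_t = (r₁ + r₂)/2 = 2.17668×10^8 km.
At r₁ the circular-orbit speed is v₁ = √(μ/r₁) = 19.6384 km/s.
Transfer-orbit speed at r₁ (vis-viva equation): v_a = √[μ(2/r₁ − 1/a_t)] = 12.7157 km/s.
First burn Δv₁ = |v_a − v₁| = 6.923 km/s.
At r₂, v₂ = √(μ/r₂) = 38.133 km/s.
Transfer-orbit speed at r₂: v_p = √[μ(2/r₂ − 1/a_t)] = 47.944 km/s.
Second burn Δv₂ = |v₂ − v_p| = 9.811 km/s.
Δv = Δv₁ + Δv₂ = 6.923 + 9.811 = 16.73 km/s.

Δv = 16.7 km/s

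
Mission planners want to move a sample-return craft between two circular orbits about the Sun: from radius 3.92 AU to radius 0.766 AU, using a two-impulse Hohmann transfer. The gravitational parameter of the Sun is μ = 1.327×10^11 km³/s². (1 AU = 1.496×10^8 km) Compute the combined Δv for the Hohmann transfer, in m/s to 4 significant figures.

Δv = 16430 m/s

In km: r₁ = 3.92 × 1.496×10^8 = 5.86432×10^8 km; r₂ = 0.766 × 1.496×10^8 = 1.145936×10^8 km.
Semi-major axis of the transfer orbit: a_t = (5.86432×10^8 + 1.145936×10^8)/2 = 3.505128×10^8 km.
Circular speed at r₁: v₁ = √(μ/r₁) = √(1.327×10^11/5.86432×10^8) = 15.043 km/s.
Transfer-orbit speed at r₁ (vis-viva equation): v_a = √[μ(2/r₁ − 1/a_t)] = 8.6011 km/s.
First burn Δv₁ = |v_a − v₁| = 6.442 km/s.
Circular speed at r₂: v₂ = √(μ/r₂) = 34.029 km/s.
Transfer-orbit speed at r₂: v_p = √[μ(2/r₂ − 1/a_t)] = 44.016 km/s.
Second burn Δv₂ = |v₂ − v_p| = 9.987 km/s.
Δv = Δv₁ + Δv₂ = 6.442 + 9.987 = 16.43 km/s.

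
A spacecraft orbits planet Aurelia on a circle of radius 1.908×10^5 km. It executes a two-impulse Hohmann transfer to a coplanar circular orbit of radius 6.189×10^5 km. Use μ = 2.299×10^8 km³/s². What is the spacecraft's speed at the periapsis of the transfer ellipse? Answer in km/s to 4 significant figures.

Transfer-ellipse semi-major axis a_t = (r₁ + r₂)/2 = (1.908×10^5 + 6.189×10^5)/2 = 4.0485×10^5 km.
The periapsis of the transfer ellipse is at r = 1.908×10^5 km.
Applying v² = μ(2/r − 1/a_t): v = 42.92 km/s.

v = 42.92 km/s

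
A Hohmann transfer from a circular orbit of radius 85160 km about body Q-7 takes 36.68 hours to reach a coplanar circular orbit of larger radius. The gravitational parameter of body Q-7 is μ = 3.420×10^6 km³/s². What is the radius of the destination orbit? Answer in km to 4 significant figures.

r₂ = 2.791×10^5 km

Transfer time t = 36.68 hours = 1.32048×10^5 s, and t = π√(a_t³/μ).
So a_t = (μ t²/π²)^(1/3) = (3.420×10^6 × (1.32048×10^5)² / π²)^(1/3) = 1.8214×10^5 km.
Since a_t = (r₁ + r₂)/2, r₂ = 2a_t − r₁ = 2×1.8214×10^5 − 85160 = 2.7912×10^5 km.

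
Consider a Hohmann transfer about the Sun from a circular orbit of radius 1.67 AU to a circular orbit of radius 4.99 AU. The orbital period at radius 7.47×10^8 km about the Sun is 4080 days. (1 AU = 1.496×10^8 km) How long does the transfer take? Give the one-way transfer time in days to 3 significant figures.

t = 1110 days

From Kepler's third law T² = 4π²r³/μ at r = 7.47×10^8 km, T = 4080 days = 4080 × 86400 s = 3.52512×10^8 s: μ = 4π²r³/T² = 1.32426×10^11 km³/s².
In km: r₁ = 1.67 × 1.496×10^8 = 2.49832×10^8 km; r₂ = 4.99 × 1.496×10^8 = 7.46504×10^8 km.
Semi-major axis of the transfer orbit: a_t = (2.49832×10^8 + 7.46504×10^8)/2 = 4.98168×10^8 km.
By Kepler's third law the transfer-orbit period is T = 2π√(a_t³/μ), so t = T/2 = 9.599×10^7 s.
Converting: 9.599×10^7 s ÷ 86400 s/day = 1110 days.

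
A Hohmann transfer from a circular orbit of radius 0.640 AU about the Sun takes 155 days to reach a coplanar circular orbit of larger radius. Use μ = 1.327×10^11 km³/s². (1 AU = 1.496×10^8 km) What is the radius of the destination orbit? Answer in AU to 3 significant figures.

r₂ = 1.15 AU

In km: r₁ = 0.640 × 1.496×10^8 = 9.5744×10^7 km.
Transfer time t = 155 days = 1.3392×10^7 s, and t = π√(a_t³/μ).
So a_t = (μ t²/π²)^(1/3) = (1.327×10^11 × (1.3392×10^7)² / π²)^(1/3) = 1.3410×10^8 km.
Since a_t = (r₁ + r₂)/2, r₂ = 2a_t − r₁ = 2×1.3410×10^8 − 9.5744×10^7 = 1.72456×10^8 km.
In AU: r₂ = 1.72456×10^8 / 1.496×10^8 = 1.15 AU.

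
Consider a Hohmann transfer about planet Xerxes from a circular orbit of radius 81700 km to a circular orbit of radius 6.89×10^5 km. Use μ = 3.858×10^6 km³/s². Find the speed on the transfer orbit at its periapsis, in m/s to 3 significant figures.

v = 9190 m/s

The Hohmann ellipse has a_t = (r₁ + r₂)/2 = 3.8535×10^5 km.
The periapsis of the transfer ellipse is at r = 81700 km.
Applying v² = μ(2/r − 1/a_t): v = 9.189 km/s.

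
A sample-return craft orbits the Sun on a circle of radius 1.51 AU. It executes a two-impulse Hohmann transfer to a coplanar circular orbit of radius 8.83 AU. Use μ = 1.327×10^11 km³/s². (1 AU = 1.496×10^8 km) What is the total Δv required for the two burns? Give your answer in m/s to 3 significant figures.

In km: r₁ = 1.51 × 1.496×10^8 = 2.25896×10^8 km; r₂ = 8.83 × 1.496×10^8 = 1.320968×10^9 km.
Semi-major axis of the transfer orbit: a_t = (2.25896×10^8 + 1.320968×10^9)/2 = 7.73432×10^8 km.
At r₁ the circular-orbit speed is v₁ = √(μ/r₁) = 24.237 km/s.
On the transfer ellipse at r₁, vis-viva gives v_p = √[μ(2/r₁ − 1/a_t)] = 31.675 km/s.
First burn Δv₁ = |v_p − v₁| = 7.438 km/s.
Circular speed at r₂: v₂ = √(μ/r₂) = 10.023 km/s.
Transfer-orbit speed at r₂: v_a = √[μ(2/r₂ − 1/a_t)] = 5.4167 km/s.
Second burn Δv₂ = |v₂ − v_a| = 4.606 km/s.
Δv = Δv₁ + Δv₂ = 7.438 + 4.606 = 12.04 km/s.

Δv = 12000 m/s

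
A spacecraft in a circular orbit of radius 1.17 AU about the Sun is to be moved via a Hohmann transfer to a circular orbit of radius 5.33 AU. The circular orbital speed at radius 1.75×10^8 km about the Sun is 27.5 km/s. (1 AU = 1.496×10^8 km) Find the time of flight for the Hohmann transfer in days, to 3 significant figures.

From the circular-orbit relation v² = μ/r at r = 1.75×10^8 km: μ = v²r = (27.5)² × 1.75×10^8 = 1.32344×10^11 km³/s².
In km: r₁ = 1.17 × 1.496×10^8 = 1.75032×10^8 km; r₂ = 5.33 × 1.496×10^8 = 7.97368×10^8 km.
Semi-major axis of the transfer orbit: a_t = (1.75032×10^8 + 7.97368×10^8)/2 = 4.862×10^8 km.
Half the transfer-orbit period gives t = π√(a_t³/μ) = 9.258×10^7 s.
Converting: 9.258×10^7 s ÷ 86400 s/day = 1070 days.

t = 1070 days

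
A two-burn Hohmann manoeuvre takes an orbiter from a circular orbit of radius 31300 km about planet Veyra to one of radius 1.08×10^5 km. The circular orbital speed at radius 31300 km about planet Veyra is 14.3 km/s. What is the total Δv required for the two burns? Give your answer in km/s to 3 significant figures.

Δv = 6.04 km/s

From the circular-orbit relation v² = μ/r at r = 31300 km: μ = v²r = (14.3)² × 31300 = 6.40054×10^6 km³/s².
Semi-major axis of the transfer orbit: a_t = (31300 + 1.080×10^5)/2 = 69650 km.
At r₁ the circular-orbit speed is v₁ = √(μ/r₁) = 14.30000 km/s.
On the transfer ellipse at r₁, vis-viva gives v_p = √[μ(2/r₁ − 1/a_t)] = 17.80686 km/s.
First burn Δv₁ = |v_p − v₁| = 3.50686 km/s.
Circular speed at r₂: v₂ = √(μ/r₂) = 7.6983265 km/s.
Transfer-orbit speed at r₂: v_a = √[μ(2/r₂ − 1/a_t)] = 5.1606920 km/s.
Second burn Δv₂ = |v₂ − v_a| = 2.53763 km/s.
Total Δv = Δv₁ + Δv₂ = 6.044 km/s.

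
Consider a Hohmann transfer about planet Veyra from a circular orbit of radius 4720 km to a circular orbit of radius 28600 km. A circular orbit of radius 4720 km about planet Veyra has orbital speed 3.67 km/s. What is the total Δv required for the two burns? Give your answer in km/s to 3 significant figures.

Δv = 1.84 km/s

From the circular-orbit relation v² = μ/r at r = 4720 km: μ = v²r = (3.67)² × 4720 = 63573.2 km³/s².
The Hohmann ellipse has a_t = (r₁ + r₂)/2 = 16660 km.
At r₁ the circular-orbit speed is v₁ = √(μ/r₁) = 3.670 km/s.
Transfer-orbit speed at r₁ (vis-viva): v_p = √[μ(2/r₁ − 1/a_t)] = 4.809 km/s.
First burn Δv₁ = |v_p − v₁| = 1.139 km/s.
At r₂, v₂ = √(μ/r₂) = 1.4909 km/s.
Transfer-orbit speed at r₂: v_a = √[μ(2/r₂ − 1/a_t)] = 0.79357 km/s.
Second burn Δv₂ = |v₂ − v_a| = 0.6973 km/s.
Δv = Δv₁ + Δv₂ = 1.139 + 0.6973 = 1.836 km/s.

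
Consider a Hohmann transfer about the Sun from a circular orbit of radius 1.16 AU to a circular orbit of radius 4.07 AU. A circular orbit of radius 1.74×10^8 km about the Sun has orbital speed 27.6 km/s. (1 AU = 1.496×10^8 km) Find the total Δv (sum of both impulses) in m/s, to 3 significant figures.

From the circular-orbit relation v² = μ/r at r = 1.74×10^8 km: μ = v²r = (27.6)² × 1.74×10^8 = 1.32546×10^11 km³/s².
In km: r₁ = 1.16 × 1.496×10^8 = 1.73536×10^8 km; r₂ = 4.07 × 1.496×10^8 = 6.08872×10^8 km.
The Hohmann ellipse has a_t = (r₁ + r₂)/2 = 3.91204×10^8 km.
At r₁ the circular-orbit speed is v₁ = √(μ/r₁) = 27.637 km/s.
On the transfer ellipse at r₁, vis-viva equation gives v_p = √[μ(2/r₁ − 1/a_t)] = 34.479 km/s.
First burn Δv₁ = |v_p − v₁| = 6.842 km/s.
At r₂, v₂ = √(μ/r₂) = 14.7544 km/s.
Transfer-orbit speed at r₂: v_a = √[μ(2/r₂ − 1/a_t)] = 9.82684 km/s.
Second burn Δv₂ = |v₂ − v_a| = 4.928 km/s.
Δv = Δv₁ + Δv₂ = 6.842 + 4.928 = 11.77 km/s.

Δv = 11800 m/s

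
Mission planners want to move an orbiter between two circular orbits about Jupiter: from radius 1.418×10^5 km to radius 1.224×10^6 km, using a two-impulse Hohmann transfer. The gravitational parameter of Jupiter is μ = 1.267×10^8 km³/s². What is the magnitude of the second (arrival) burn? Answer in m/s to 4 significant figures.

Semi-major axis of the transfer orbit: a_t = (1.418×10^5 + 1.224×10^6)/2 = 6.829×10^5 km.
On the circular orbit at r = 1.224×10^6 km, v_c = √(μ/r) = 10.174 km/s.
Transfer-orbit speed at the same r (vis-viva, a = a_t): v_t = √[μ(2/r − 1/a_t)] = 4.6361 km/s.
Δv₂ = |v_t − v_c| = |4.6361 − 10.174| = 5.538 km/s.

Δv₂ = 5538 m/s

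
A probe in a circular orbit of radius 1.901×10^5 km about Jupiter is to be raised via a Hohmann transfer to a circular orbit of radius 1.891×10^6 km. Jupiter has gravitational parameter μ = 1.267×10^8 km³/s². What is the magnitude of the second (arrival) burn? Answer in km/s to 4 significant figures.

Transfer-ellipse semi-major axis a_t = (r₁ + r₂)/2 = (1.901×10^5 + 1.891×10^6)/2 = 1.04055×10^6 km.
Circular speed at r = 1.891×10^6 km: v_c = √(μ/r) = 8.1854 km/s.
Vis-viva on the transfer ellipse at r = 1.891×10^6 km gives v_t = √[μ(2/r − 1/a_t)] = 3.4987 km/s.
Δv₂ = |v_t − v_c| = |3.4987 − 8.1854| = 4.687 km/s.

Δv₂ = 4.687 km/s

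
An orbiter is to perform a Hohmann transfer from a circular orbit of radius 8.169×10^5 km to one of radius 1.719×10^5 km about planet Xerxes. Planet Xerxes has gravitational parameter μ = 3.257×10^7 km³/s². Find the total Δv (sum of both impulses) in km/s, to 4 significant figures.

Transfer-ellipse semi-major axis a_t = (r₁ + r₂)/2 = (8.169×10^5 + 1.719×10^5)/2 = 4.944×10^5 km.
Circular speed at r₁: v₁ = √(μ/r₁) = √(3.257×10^7/8.169×10^5) = 6.314 km/s.
On the transfer ellipse at r₁, vis-viva gives v_a = √[μ(2/r₁ − 1/a_t)] = 3.723 km/s.
First burn Δv₁ = |v_a − v₁| = 2.591 km/s.
Circular speed at r₂: v₂ = √(μ/r₂) = 13.765 km/s.
Transfer-orbit speed at r₂: v_p = √[μ(2/r₂ − 1/a_t)] = 17.694 km/s.
Second burn Δv₂ = |v₂ − v_p| = 3.929 km/s.
Δv = Δv₁ + Δv₂ = 2.591 + 3.929 = 6.520 km/s.

Δv = 6.520 km/s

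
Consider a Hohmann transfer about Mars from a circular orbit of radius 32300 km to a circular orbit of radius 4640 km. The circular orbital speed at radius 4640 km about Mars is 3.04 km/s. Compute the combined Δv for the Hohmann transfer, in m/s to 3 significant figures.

Δv = 1550 m/s

From the circular-orbit relation v² = μ/r at r = 4640 km: μ = v²r = (3.04)² × 4640 = 42881.0 km³/s².
Transfer-ellipse semi-major axis a_t = (r₁ + r₂)/2 = (32300 + 4640)/2 = 18470 km.
Circular speed at r₁: v₁ = √(μ/r₁) = √(42881.0/32300) = 1.1522 km/s.
On the transfer ellipse at r₁, v² = μ(2/r − 1/a) gives v_a = √[μ(2/r₁ − 1/a_t)] = 0.57751 km/s.
First burn Δv₁ = |v_a − v₁| = 0.5747 km/s.
At r₂, v₂ = √(μ/r₂) = 3.0400 km/s.
Transfer-orbit speed at r₂: v_p = √[μ(2/r₂ − 1/a_t)] = 4.0201 km/s.
Second burn Δv₂ = |v₂ − v_p| = 0.9801 km/s.
Δv = Δv₁ + Δv₂ = 0.5747 + 0.9801 = 1.555 km/s.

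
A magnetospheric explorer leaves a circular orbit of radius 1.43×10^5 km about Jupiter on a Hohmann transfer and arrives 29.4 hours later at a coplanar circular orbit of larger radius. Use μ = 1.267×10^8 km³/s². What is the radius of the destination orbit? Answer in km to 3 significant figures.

Transfer time t = 29.4 hours = 1.0584×10^5 s, and t = π√(a_t³/μ).
So a_t = (μ t²/π²)^(1/3) = (1.267×10^8 × (1.0584×10^5)² / π²)^(1/3) = 5.2391×10^5 km.
Since a_t = (r₁ + r₂)/2, r₂ = 2a_t − r₁ = 2×5.2391×10^5 − 1.430×10^5 = 9.0482×10^5 km.

r₂ = 9.05×10^5 km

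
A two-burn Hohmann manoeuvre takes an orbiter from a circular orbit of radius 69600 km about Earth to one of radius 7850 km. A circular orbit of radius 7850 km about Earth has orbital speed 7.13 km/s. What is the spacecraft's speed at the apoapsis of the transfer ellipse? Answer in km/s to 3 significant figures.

From the circular-orbit relation v² = μ/r at r = 7850 km: μ = v²r = (7.13)² × 7850 = 3.99070×10^5 km³/s².
Semi-major axis of the transfer orbit: a_t = (69600 + 7850)/2 = 38725 km.
At apoapsis, r = 69600 km.
Applying v² = μ(2/r − 1/a_t): v = 1.078 km/s.

v = 1.08 km/s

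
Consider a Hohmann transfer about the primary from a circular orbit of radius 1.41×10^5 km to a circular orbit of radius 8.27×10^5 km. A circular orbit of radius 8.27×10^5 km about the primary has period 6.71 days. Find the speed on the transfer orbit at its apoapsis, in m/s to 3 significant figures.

v = 4840 m/s

From Kepler's third law T² = 4π²r³/μ at r = 8.27×10^5 km, T = 6.71 days = 6.71 × 86400 s = 5.79744×10^5 s: μ = 4π²r³/T² = 6.64360×10^7 km³/s².
Semi-major axis of the transfer orbit: a_t = (1.410×10^5 + 8.270×10^5)/2 = 4.840×10^5 km.
The apoapsis of the transfer ellipse is at r = 8.270×10^5 km.
Vis-viva: v = √[μ(2/r − 1/a_t)] = √[6.64360×10^7 × (2/8.270×10^5 − 1/4.840×10^5)] = 4.838 km/s.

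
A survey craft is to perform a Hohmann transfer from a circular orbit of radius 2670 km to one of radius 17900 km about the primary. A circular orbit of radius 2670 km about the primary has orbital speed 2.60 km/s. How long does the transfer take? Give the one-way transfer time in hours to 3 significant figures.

From the circular-orbit relation v² = μ/r at r = 2670 km: μ = v²r = (2.60)² × 2670 = 18049.2 km³/s².
The Hohmann ellipse has a_t = (r₁ + r₂)/2 = 10285 km.
Half the transfer-orbit period gives t = π√(a_t³/μ) = 24391 s.
Converting: 24391 s ÷ 3600 s/hour = 6.78 hours.

t = 6.78 hours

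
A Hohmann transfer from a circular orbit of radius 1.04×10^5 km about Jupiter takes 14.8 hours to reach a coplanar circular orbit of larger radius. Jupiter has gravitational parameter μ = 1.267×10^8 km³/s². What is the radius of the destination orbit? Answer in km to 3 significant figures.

Transfer time t = 14.8 hours = 53280 s, and t = π√(a_t³/μ).
So a_t = (μ t²/π²)^(1/3) = (1.267×10^8 × (53280)² / π²)^(1/3) = 3.3154×10^5 km.
Since a_t = (r₁ + r₂)/2, r₂ = 2a_t − r₁ = 2×3.3154×10^5 − 1.040×10^5 = 5.5908×10^5 km.

r₂ = 5.59×10^5 km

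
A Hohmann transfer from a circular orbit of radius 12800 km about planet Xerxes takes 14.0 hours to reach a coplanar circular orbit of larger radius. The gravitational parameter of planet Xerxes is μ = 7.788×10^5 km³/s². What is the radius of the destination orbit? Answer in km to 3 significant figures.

Transfer time t = 14.0 hours = 50400 s, and t = π√(a_t³/μ).
So a_t = (μ t²/π²)^(1/3) = (7.788×10^5 × (50400)² / π²)^(1/3) = 58523 km.
Since a_t = (r₁ + r₂)/2, r₂ = 2a_t − r₁ = 2×58523 − 12800 = 1.04246×10^5 km.

r₂ = 1.04×10^5 km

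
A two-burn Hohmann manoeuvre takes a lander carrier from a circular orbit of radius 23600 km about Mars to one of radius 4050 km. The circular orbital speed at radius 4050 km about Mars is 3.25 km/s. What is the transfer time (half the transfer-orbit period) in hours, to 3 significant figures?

t = 6.86 hours

From the circular-orbit relation v² = μ/r at r = 4050 km: μ = v²r = (3.25)² × 4050 = 42778.1 km³/s².
Transfer-ellipse semi-major axis a_t = (r₁ + r₂)/2 = (23600 + 4050)/2 = 13825 km.
By Kepler's third law the transfer-orbit period is T = 2π√(a_t³/μ), so t = T/2 = 24690 s.
Converting: 24690 s ÷ 3600 s/hour = 6.86 hours.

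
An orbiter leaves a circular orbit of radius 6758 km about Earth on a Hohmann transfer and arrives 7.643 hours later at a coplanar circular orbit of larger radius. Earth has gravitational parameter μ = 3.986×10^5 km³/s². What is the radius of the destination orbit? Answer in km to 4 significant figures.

r₂ = 55780 km

Transfer time t = 7.643 hours = 27514.8 s, and t = π√(a_t³/μ).
So a_t = (μ t²/π²)^(1/3) = (3.986×10^5 × (27514.8)² / π²)^(1/3) = 31270 km.
Since a_t = (r₁ + r₂)/2, r₂ = 2a_t − r₁ = 2×31270 − 6758 = 55782 km.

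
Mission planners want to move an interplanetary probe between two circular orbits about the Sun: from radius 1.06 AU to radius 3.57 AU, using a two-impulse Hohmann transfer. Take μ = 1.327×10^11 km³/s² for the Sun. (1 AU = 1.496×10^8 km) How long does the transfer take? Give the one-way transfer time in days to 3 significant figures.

In km: r₁ = 1.06 × 1.496×10^8 = 1.58576×10^8 km; r₂ = 3.57 × 1.496×10^8 = 5.34072×10^8 km.
Transfer-ellipse semi-major axis a_t = (r₁ + r₂)/2 = (1.58576×10^8 + 5.34072×10^8)/2 = 3.46324×10^8 km.
Transfer time t = π√(a_t³/μ) = π√((3.46324×10^8)³ / 1.327×10^11) = 5.558×10^7 s.
Converting: 5.558×10^7 s ÷ 86400 s/day = 643 days.

t = 643 days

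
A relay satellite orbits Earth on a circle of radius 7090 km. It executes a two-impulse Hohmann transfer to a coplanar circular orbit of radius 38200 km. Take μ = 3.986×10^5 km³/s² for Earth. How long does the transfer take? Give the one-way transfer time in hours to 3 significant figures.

Transfer-ellipse semi-major axis a_t = (r₁ + r₂)/2 = (7090 + 38200)/2 = 22645 km.
Transfer time t = π√(a_t³/μ) = π√((22645)³ / 3.986×10^5) = 16960 s.
Converting: 16960 s ÷ 3600 s/hour = 4.71 hours.

t = 4.71 hours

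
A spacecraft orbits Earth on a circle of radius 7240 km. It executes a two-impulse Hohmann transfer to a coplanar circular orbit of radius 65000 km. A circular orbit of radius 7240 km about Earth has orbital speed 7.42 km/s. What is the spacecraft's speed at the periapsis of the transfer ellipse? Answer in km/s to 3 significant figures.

v = 9.95 km/s

From the circular-orbit relation v² = μ/r at r = 7240 km: μ = v²r = (7.42)² × 7240 = 3.98608×10^5 km³/s².
The Hohmann ellipse has a_t = (r₁ + r₂)/2 = 36120 km.
At periapsis, r = 7240 km.
Applying v² = μ(2/r − 1/a_t): v = 9.954 km/s.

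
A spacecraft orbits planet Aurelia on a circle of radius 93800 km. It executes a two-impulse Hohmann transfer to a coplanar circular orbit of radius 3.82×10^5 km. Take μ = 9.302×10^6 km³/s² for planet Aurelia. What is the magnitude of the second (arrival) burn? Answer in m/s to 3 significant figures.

Semi-major axis of the transfer orbit: a_t = (93800 + 3.820×10^5)/2 = 2.379×10^5 km.
Circular speed at r = 3.820×10^5 km: v_c = √(μ/r) = 4.935 km/s.
Vis-viva on the transfer ellipse at r = 3.820×10^5 km gives v_t = √[μ(2/r − 1/a_t)] = 3.099 km/s.
Δv₂ = |v_t − v_c| = |3.099 − 4.935| = 1.836 km/s.

Δv₂ = 1840 m/s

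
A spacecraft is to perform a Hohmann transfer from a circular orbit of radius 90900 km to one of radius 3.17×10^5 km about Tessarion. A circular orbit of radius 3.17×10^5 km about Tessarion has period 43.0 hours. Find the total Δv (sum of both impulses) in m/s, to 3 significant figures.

Δv = 10200 m/s

From Kepler's third law T² = 4π²r³/μ at r = 3.17×10^5 km, T = 43.0 hours = 43.0 × 3600 s = 1.548×10^5 s: μ = 4π²r³/T² = 5.24802×10^7 km³/s².
The Hohmann ellipse has a_t = (r₁ + r₂)/2 = 2.0395×10^5 km.
Circular speed at r₁: v₁ = √(μ/r₁) = √(5.24802×10^7/90900) = 24.0279 km/s.
Transfer-orbit speed at r₁ (vis-viva): v_p = √[μ(2/r₁ − 1/a_t)] = 29.9560 km/s.
First burn Δv₁ = |v_p − v₁| = 5.9281 km/s.
Circular speed at r₂: v₂ = √(μ/r₂) = 12.8667 km/s.
Transfer-orbit speed at r₂: v_a = √[μ(2/r₂ − 1/a_t)] = 8.58990 km/s.
Second burn Δv₂ = |v₂ − v_a| = 4.2768 km/s.
Total Δv = Δv₁ + Δv₂ = 10.20 km/s.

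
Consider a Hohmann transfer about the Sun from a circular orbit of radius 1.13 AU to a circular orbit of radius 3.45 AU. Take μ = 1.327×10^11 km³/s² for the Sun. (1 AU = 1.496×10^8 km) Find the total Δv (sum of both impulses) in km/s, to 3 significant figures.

Δv = 11.1 km/s

In km: r₁ = 1.13 × 1.496×10^8 = 1.69048×10^8 km; r₂ = 3.45 × 1.496×10^8 = 5.1612×10^8 km.
The Hohmann ellipse has a_t = (r₁ + r₂)/2 = 3.42584×10^8 km.
At r₁ the circular-orbit speed is v₁ = √(μ/r₁) = 28.0176 km/s.
On the transfer ellipse at r₁, v² = μ(2/r − 1/a) gives v_p = √[μ(2/r₁ − 1/a_t)] = 34.3892 km/s.
First burn Δv₁ = |v_p − v₁| = 6.372 km/s.
At r₂, v₂ = √(μ/r₂) = 16.035 km/s.
Transfer-orbit speed at r₂: v_a = √[μ(2/r₂ − 1/a_t)] = 11.264 km/s.
Second burn Δv₂ = |v₂ − v_a| = 4.771 km/s.
Δv = Δv₁ + Δv₂ = 6.372 + 4.771 = 11.14 km/s.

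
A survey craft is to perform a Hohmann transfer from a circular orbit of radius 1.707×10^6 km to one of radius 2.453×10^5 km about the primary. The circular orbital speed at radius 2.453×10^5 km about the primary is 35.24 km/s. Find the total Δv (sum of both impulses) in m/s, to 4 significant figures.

From the circular-orbit relation v² = μ/r at r = 2.453×10^5 km: μ = v²r = (35.24)² × 2.453×10^5 = 3.04628×10^8 km³/s².
The Hohmann ellipse has a_t = (r₁ + r₂)/2 = 9.7615×10^5 km.
Circular speed at r₁: v₁ = √(μ/r₁) = √(3.04628×10^8/1.707×10^6) = 13.359 km/s.
Transfer-orbit speed at r₁ (vis-viva equation): v_a = √[μ(2/r₁ − 1/a_t)] = 6.6967 km/s.
First burn Δv₁ = |v_a − v₁| = 6.662 km/s.
Circular speed at r₂: v₂ = √(μ/r₂) = 35.24 km/s.
Transfer-orbit speed at r₂: v_p = √[μ(2/r₂ − 1/a_t)] = 46.60 km/s.
Second burn Δv₂ = |v₂ − v_p| = 11.36 km/s.
Total Δv = Δv₁ + Δv₂ = 18.02 km/s.

Δv = 18020 m/s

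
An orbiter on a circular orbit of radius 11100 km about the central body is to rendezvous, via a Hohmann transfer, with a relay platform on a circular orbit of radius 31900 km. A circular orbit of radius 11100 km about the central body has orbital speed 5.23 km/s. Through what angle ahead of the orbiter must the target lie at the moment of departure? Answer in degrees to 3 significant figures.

From the circular-orbit relation v² = μ/r at r = 11100 km: μ = v²r = (5.23)² × 11100 = 3.03617×10^5 km³/s².
The Hohmann ellipse has a_t = (r₁ + r₂)/2 = 21500 km.
The half-period of the transfer ellipse is t = π√(a_t³/μ) = 17974 s.
Target angular speed ω₂ = √(μ/r₂³) = 9.6711×10^-5 rad/s.
Angle swept by the target during transfer: ω₂·t = 1.7383 rad = 99.60°.
The orbiter traverses 180° on the transfer ellipse, so the target must lead by 180° − 99.60° = 80.4°.

φ = 80.4°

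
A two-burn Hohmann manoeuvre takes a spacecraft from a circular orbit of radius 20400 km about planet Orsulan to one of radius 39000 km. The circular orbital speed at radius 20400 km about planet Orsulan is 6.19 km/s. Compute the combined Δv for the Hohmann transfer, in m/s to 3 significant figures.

From the circular-orbit relation v² = μ/r at r = 20400 km: μ = v²r = (6.19)² × 20400 = 7.81648×10^5 km³/s².
Transfer-ellipse semi-major axis a_t = (r₁ + r₂)/2 = (20400 + 39000)/2 = 29700 km.
At r₁ the circular-orbit speed is v₁ = √(μ/r₁) = 6.1900 km/s.
Transfer-orbit speed at r₁ (vis-viva): v_p = √[μ(2/r₁ − 1/a_t)] = 7.0932 km/s.
First burn Δv₁ = |v_p − v₁| = 0.9032 km/s.
At r₂, v₂ = √(μ/r₂) = 4.476859 km/s.
Transfer-orbit speed at r₂: v_a = √[μ(2/r₂ − 1/a_t)] = 3.710311 km/s.
Second burn Δv₂ = |v₂ − v_a| = 0.7665 km/s.
Δv = Δv₁ + Δv₂ = 0.9032 + 0.7665 = 1.670 km/s.

Δv = 1670 m/s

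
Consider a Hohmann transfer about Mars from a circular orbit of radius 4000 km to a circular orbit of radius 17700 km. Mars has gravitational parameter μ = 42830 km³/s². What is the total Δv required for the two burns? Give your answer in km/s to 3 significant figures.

Δv = 1.52 km/s

Transfer-ellipse semi-major axis a_t = (r₁ + r₂)/2 = (4000 + 17700)/2 = 10850 km.
Circular speed at r₁: v₁ = √(μ/r₁) = √(42830/4000) = 3.2722 km/s.
Transfer-orbit speed at r₁ (vis-viva equation): v_p = √[μ(2/r₁ − 1/a_t)] = 4.1794 km/s.
First burn Δv₁ = |v_p − v₁| = 0.9072 km/s.
At r₂, v₂ = √(μ/r₂) = 1.5556 km/s.
Transfer-orbit speed at r₂: v_a = √[μ(2/r₂ − 1/a_t)] = 0.94450 km/s.
Second burn Δv₂ = |v₂ − v_a| = 0.6111 km/s.
Δv = Δv₁ + Δv₂ = 0.9072 + 0.6111 = 1.518 km/s.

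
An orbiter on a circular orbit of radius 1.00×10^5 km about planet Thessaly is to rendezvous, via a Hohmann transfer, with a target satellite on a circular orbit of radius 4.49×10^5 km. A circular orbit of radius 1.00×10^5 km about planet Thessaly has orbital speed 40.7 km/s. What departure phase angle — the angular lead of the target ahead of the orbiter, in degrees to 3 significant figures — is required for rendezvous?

φ = 94.0°

From the circular-orbit relation v² = μ/r at r = 1.00×10^5 km: μ = v²r = (40.7)² × 1.00×10^5 = 1.65649×10^8 km³/s².
The Hohmann ellipse has a_t = (r₁ + r₂)/2 = 2.745×10^5 km.
The half-period of the transfer ellipse is t = π√(a_t³/μ) = 35105 s.
Target angular speed ω₂ = √(μ/r₂³) = 4.2778×10^-5 rad/s.
Angle swept by the target during transfer: ω₂·t = 1.5017 rad = 86.04°.
Arrival is 180° from departure on the ellipse, so φ = 180° − 86.04° = 94.0°.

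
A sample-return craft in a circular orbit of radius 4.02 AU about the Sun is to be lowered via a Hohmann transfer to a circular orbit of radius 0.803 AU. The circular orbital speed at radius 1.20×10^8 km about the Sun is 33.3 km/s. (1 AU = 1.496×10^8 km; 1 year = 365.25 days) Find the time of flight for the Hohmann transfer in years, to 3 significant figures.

t = 1.87 years

From the circular-orbit relation v² = μ/r at r = 1.20×10^8 km: μ = v²r = (33.3)² × 1.20×10^8 = 1.33067×10^11 km³/s².
In km: r₁ = 4.02 × 1.496×10^8 = 6.01392×10^8 km; r₂ = 0.803 × 1.496×10^8 = 1.201288×10^8 km.
The Hohmann ellipse has a_t = (r₁ + r₂)/2 = 3.607604×10^8 km.
By Kepler's third law the transfer-orbit period is T = 2π√(a_t³/μ), so t = T/2 = 5.901×10^7 s.
Converting: 5.901×10^7 s ÷ 3.15576×10^7 s/year (365.25 × 86400) = 1.87 years.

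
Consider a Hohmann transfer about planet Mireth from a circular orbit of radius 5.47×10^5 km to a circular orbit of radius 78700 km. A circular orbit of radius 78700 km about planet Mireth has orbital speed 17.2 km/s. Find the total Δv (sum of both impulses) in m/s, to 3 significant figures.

Δv = 8800 m/s

From the circular-orbit relation v² = μ/r at r = 78700 km: μ = v²r = (17.2)² × 78700 = 2.32826×10^7 km³/s².
Transfer-ellipse semi-major axis a_t = (r₁ + r₂)/2 = (5.470×10^5 + 78700)/2 = 3.1285×10^5 km.
At r₁ the circular-orbit speed is v₁ = √(μ/r₁) = 6.524 km/s.
Transfer-orbit speed at r₁ (v² = μ(2/r − 1/a)): v_a = √[μ(2/r₁ − 1/a_t)] = 3.272 km/s.
First burn Δv₁ = |v_a − v₁| = 3.252 km/s.
Circular speed at r₂: v₂ = √(μ/r₂) = 17.200 km/s.
Transfer-orbit speed at r₂: v_p = √[μ(2/r₂ − 1/a_t)] = 22.743 km/s.
Second burn Δv₂ = |v₂ − v_p| = 5.543 km/s.
Total Δv = Δv₁ + Δv₂ = 8.795 km/s.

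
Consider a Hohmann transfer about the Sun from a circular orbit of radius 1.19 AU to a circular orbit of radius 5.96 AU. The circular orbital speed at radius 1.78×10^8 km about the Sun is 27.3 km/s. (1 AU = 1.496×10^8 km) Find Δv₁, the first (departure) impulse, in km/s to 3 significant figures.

From the circular-orbit relation v² = μ/r at r = 1.78×10^8 km: μ = v²r = (27.3)² × 1.78×10^8 = 1.32662×10^11 km³/s².
In km: r₁ = 1.19 × 1.496×10^8 = 1.78024×10^8 km; r₂ = 5.96 × 1.496×10^8 = 8.91616×10^8 km.
Semi-major axis of the transfer orbit: a_t = (1.78024×10^8 + 8.91616×10^8)/2 = 5.3482×10^8 km.
Circular speed at r = 1.78024×10^8 km: v_c = √(μ/r) = 27.298 km/s.
Vis-viva on the transfer ellipse at r = 1.78024×10^8 km gives v_t = √[μ(2/r − 1/a_t)] = 35.247 km/s.
Δv₁ = |v_t − v_c| = |35.247 − 27.298| = 7.949 km/s.

Δv₁ = 7.95 km/s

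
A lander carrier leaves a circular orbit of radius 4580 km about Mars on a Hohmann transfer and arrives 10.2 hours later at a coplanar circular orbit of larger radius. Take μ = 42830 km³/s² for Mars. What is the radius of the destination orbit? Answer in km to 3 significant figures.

r₂ = 31500 km

Transfer time t = 10.2 hours = 36720 s, and t = π√(a_t³/μ).
So a_t = (μ t²/π²)^(1/3) = (42830 × (36720)² / π²)^(1/3) = 18020 km.
Since a_t = (r₁ + r₂)/2, r₂ = 2a_t − r₁ = 2×18020 − 4580 = 31460 km.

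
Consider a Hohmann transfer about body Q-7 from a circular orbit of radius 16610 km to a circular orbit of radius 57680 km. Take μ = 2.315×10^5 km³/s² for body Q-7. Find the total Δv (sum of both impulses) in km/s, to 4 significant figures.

Δv = 1.583 km/s

Semi-major axis of the transfer orbit: a_t = (16610 + 57680)/2 = 37145 km.
Circular speed at r₁: v₁ = √(μ/r₁) = √(2.315×10^5/16610) = 3.73328 km/s.
On the transfer ellipse at r₁, v² = μ(2/r − 1/a) gives v_p = √[μ(2/r₁ − 1/a_t)] = 4.65214 km/s.
First burn Δv₁ = |v_p − v₁| = 0.9189 km/s.
At r₂, v₂ = √(μ/r₂) = 2.0034 km/s.
Transfer-orbit speed at r₂: v_a = √[μ(2/r₂ − 1/a_t)] = 1.3397 km/s.
Second burn Δv₂ = |v₂ − v_a| = 0.6637 km/s.
Δv = Δv₁ + Δv₂ = 0.9189 + 0.6637 = 1.583 km/s.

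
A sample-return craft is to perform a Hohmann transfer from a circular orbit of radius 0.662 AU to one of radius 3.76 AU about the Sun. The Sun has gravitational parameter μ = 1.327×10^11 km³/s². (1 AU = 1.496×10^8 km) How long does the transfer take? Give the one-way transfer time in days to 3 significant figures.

t = 600 days

In km: r₁ = 0.662 × 1.496×10^8 = 9.90352×10^7 km; r₂ = 3.76 × 1.496×10^8 = 5.62496×10^8 km.
The Hohmann ellipse has a_t = (r₁ + r₂)/2 = 3.307656×10^8 km.
By Kepler's third law the transfer-orbit period is T = 2π√(a_t³/μ), so t = T/2 = 5.188×10^7 s.
Converting: 5.188×10^7 s ÷ 86400 s/day = 600 days.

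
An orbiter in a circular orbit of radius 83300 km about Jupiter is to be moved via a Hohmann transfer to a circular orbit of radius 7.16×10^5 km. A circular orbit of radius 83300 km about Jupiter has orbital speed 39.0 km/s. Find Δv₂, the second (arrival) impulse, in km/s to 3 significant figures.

Δv₂ = 7.23 km/s

From the circular-orbit relation v² = μ/r at r = 83300 km: μ = v²r = (39.0)² × 83300 = 1.26699×10^8 km³/s².
The Hohmann ellipse has a_t = (r₁ + r₂)/2 = 3.9965×10^5 km.
Circular speed at r = 7.160×10^5 km: v_c = √(μ/r) = 13.302 km/s.
Vis-viva on the transfer ellipse at r = 7.160×10^5 km gives v_t = √[μ(2/r − 1/a_t)] = 6.0731 km/s.
Δv₂ = |v_t − v_c| = |6.0731 − 13.302| = 7.229 km/s.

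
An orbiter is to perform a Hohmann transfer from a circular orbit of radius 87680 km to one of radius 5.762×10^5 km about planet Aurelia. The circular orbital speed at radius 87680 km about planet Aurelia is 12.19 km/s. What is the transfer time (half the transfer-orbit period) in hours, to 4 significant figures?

t = 46.24 hours

From the circular-orbit relation v² = μ/r at r = 87680 km: μ = v²r = (12.19)² × 87680 = 1.30289×10^7 km³/s².
The Hohmann ellipse has a_t = (r₁ + r₂)/2 = 3.3194×10^5 km.
Half the transfer-orbit period gives t = π√(a_t³/μ) = 1.6645×10^5 s.
Converting: 1.6645×10^5 s ÷ 3600 s/hour = 46.24 hours.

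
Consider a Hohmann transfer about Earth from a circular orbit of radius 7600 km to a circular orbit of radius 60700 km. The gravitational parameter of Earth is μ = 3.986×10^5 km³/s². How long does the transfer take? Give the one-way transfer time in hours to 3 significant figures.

The Hohmann ellipse has a_t = (r₁ + r₂)/2 = 34150 km.
By Kepler's third law the transfer-orbit period is T = 2π√(a_t³/μ), so t = T/2 = 31400 s.
Converting: 31400 s ÷ 3600 s/hour = 8.72 hours.

t = 8.72 hours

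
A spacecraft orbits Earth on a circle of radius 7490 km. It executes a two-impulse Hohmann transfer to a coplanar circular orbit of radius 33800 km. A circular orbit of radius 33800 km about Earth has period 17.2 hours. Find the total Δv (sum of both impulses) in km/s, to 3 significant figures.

Δv = 3.40 km/s

From Kepler's third law T² = 4π²r³/μ at r = 33800 km, T = 17.2 hours = 17.2 × 3600 s = 61920 s: μ = 4π²r³/T² = 3.97601×10^5 km³/s².
Transfer-ellipse semi-major axis a_t = (r₁ + r₂)/2 = (7490 + 33800)/2 = 20645 km.
Circular speed at r₁: v₁ = √(μ/r₁) = √(3.97601×10^5/7490) = 7.286 km/s.
Transfer-orbit speed at r₁ (vis-viva): v_p = √[μ(2/r₁ − 1/a_t)] = 9.323 km/s.
First burn Δv₁ = |v_p − v₁| = 2.037 km/s.
Circular speed at r₂: v₂ = √(μ/r₂) = 3.430 km/s.
Transfer-orbit speed at r₂: v_a = √[μ(2/r₂ − 1/a_t)] = 2.066 km/s.
Second burn Δv₂ = |v₂ − v_a| = 1.364 km/s.
Total Δv = Δv₁ + Δv₂ = 3.401 km/s.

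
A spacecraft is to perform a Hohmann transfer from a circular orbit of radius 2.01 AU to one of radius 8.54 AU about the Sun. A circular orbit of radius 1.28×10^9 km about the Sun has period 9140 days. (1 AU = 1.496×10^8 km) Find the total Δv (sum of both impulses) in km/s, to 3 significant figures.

From Kepler's third law T² = 4π²r³/μ at r = 1.28×10^9 km, T = 9140 days = 9140 × 86400 s = 7.89696×10^8 s: μ = 4π²r³/T² = 1.32761×10^11 km³/s².
In km: r₁ = 2.01 × 1.496×10^8 = 3.00696×10^8 km; r₂ = 8.54 × 1.496×10^8 = 1.277584×10^9 km.
The Hohmann ellipse has a_t = (r₁ + r₂)/2 = 7.8914×10^8 km.
At r₁ the circular-orbit speed is v₁ = √(μ/r₁) = 21.012177 km/s.
On the transfer ellipse at r₁, vis-viva equation gives v_p = √[μ(2/r₁ − 1/a_t)] = 26.735528 km/s.
First burn Δv₁ = |v_p − v₁| = 5.7234 km/s.
At r₂, v₂ = √(μ/r₂) = 10.19389 km/s.
Transfer-orbit speed at r₂: v_a = √[μ(2/r₂ − 1/a_t)] = 6.292554 km/s.
Second burn Δv₂ = |v₂ − v_a| = 3.9013 km/s.
Δv = Δv₁ + Δv₂ = 5.7234 + 3.9013 = 9.625 km/s.

Δv = 9.62 km/s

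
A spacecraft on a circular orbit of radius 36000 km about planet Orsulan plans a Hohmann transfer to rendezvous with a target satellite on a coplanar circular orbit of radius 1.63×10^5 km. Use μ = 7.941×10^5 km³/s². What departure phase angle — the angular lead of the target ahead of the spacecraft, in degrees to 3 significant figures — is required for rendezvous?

φ = 94.2°

Semi-major axis of the transfer orbit: a_t = (36000 + 1.630×10^5)/2 = 99500 km.
The half-period of the transfer ellipse is t = π√(a_t³/μ) = 1.1065×10^5 s.
The target's mean motion on its circular orbit is ω₂ = √(μ/r₂³) = 1.3541×10^-5 rad/s.
Angle swept by the target during transfer: ω₂·t = 1.49831 rad = 85.847°.
The spacecraft traverses 180° on the transfer ellipse, so the target must lead by 180° − 85.847° = 94.2°.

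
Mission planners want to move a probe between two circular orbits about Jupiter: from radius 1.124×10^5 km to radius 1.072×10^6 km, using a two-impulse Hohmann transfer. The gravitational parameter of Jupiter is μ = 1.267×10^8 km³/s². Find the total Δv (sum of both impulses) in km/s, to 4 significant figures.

Semi-major axis of the transfer orbit: a_t = (1.124×10^5 + 1.072×10^6)/2 = 5.922×10^5 km.
Circular speed at r₁: v₁ = √(μ/r₁) = √(1.267×10^8/1.124×10^5) = 33.574 km/s.
Transfer-orbit speed at r₁ (vis-viva equation): v_p = √[μ(2/r₁ − 1/a_t)] = 45.172 km/s.
First burn Δv₁ = |v_p − v₁| = 11.598 km/s.
Circular speed at r₂: v₂ = √(μ/r₂) = 10.8715 km/s.
Transfer-orbit speed at r₂: v_a = √[μ(2/r₂ − 1/a_t)] = 4.73631 km/s.
Second burn Δv₂ = |v₂ − v_a| = 6.1352 km/s.
Δv = Δv₁ + Δv₂ = 11.598 + 6.1352 = 17.73 km/s.

Δv = 17.73 km/s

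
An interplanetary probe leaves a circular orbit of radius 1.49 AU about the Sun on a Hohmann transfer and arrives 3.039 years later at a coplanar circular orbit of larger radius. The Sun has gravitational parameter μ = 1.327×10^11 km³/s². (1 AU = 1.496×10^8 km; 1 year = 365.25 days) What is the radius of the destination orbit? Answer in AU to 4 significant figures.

r₂ = 5.171 AU

In km: r₁ = 1.49 × 1.496×10^8 = 2.22904×10^8 km.
Transfer time t = 3.039 years × 365.25 × 86400 s = 9.59035464×10^7 s, and t = π√(a_t³/μ).
So a_t = (μ t²/π²)^(1/3) = (1.327×10^11 × (9.59035464×10^7)² / π²)^(1/3) = 4.9821×10^8 km.
Since a_t = (r₁ + r₂)/2, r₂ = 2a_t − r₁ = 2×4.9821×10^8 − 2.22904×10^8 = 7.73516×10^8 km.
In AU: r₂ = 7.73516×10^8 / 1.496×10^8 = 5.171 AU.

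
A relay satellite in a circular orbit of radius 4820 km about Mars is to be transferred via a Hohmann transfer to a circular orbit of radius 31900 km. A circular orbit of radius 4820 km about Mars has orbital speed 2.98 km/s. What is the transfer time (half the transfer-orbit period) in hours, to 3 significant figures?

t = 10.5 hours

From the circular-orbit relation v² = μ/r at r = 4820 km: μ = v²r = (2.98)² × 4820 = 42803.5 km³/s².
Semi-major axis of the transfer orbit: a_t = (4820 + 31900)/2 = 18360 km.
By Kepler's third law the transfer-orbit period is T = 2π√(a_t³/μ), so t = T/2 = 37780 s.
Converting: 37780 s ÷ 3600 s/hour = 10.5 hours.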